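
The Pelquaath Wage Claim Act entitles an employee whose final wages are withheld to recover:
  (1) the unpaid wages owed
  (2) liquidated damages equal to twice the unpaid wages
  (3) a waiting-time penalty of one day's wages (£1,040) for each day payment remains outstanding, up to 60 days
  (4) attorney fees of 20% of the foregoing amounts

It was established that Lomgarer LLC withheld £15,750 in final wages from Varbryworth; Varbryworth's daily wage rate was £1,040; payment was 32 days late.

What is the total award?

£96,636

Doubled: 2 × £15,750 = £31,500
Penalty days: min(32, 60) = 32
Waiting-time penalty: 32 × £1,040 = £33,280
Subtotal: £15,750 + £31,500 + £33,280 = £80,530
Attorney fees: 20% of £80,530 = £16,106
Total award: £80,530 + £16,106 = £96,636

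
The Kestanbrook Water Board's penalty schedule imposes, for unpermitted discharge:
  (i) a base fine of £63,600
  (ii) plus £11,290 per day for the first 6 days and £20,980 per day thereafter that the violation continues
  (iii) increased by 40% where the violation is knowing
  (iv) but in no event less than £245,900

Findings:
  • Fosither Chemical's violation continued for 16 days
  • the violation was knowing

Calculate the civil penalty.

First 6 days: 6 × £11,290 = £67,740
Remaining days: (16 − 6) × £20,980 = £209,800
Per-day component: £67,740 + £209,800 = £277,540
Base plus per-day: £63,600 + £277,540 = £341,140
Enhancement: 40% of £341,140 = £136,456
Enhanced fine: £341,140 + £136,456 = £477,596
Minimum £245,900: £477,596 meets the minimum, no increase.

Civil penalty: £477,596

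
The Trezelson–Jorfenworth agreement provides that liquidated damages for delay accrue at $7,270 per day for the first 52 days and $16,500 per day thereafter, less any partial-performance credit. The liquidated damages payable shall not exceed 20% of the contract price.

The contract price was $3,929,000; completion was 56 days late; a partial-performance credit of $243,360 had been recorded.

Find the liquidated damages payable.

First 52 days: 52 × $7,270 = $378,040
Remaining days: (56 − 52) × $16,500 = $66,000
Accrued per-day damages: $378,040 + $66,000 = $444,040
Less partial-performance credit: $444,040 − $243,360 = $200,680
Cap: 20% of $3,929,000 = $785,800
Cap at $785,800: $200,680 is within the cap, no reduction.

$200,680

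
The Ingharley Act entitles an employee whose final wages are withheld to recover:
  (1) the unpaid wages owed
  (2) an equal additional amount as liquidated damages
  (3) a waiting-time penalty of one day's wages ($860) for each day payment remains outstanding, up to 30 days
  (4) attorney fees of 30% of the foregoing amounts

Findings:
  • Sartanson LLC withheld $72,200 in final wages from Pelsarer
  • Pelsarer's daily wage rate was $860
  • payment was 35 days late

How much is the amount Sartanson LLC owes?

Liquidated damages (equal amount): $72,200
Penalty days: min(35, 30) = 30
Waiting-time penalty: 30 × $860 = $25,800
Subtotal: $72,200 + $72,200 + $25,800 = $170,200
Attorney fees: 30% of $170,200 = $51,060
Total award: $170,200 + $51,060 = $221,260

$221,260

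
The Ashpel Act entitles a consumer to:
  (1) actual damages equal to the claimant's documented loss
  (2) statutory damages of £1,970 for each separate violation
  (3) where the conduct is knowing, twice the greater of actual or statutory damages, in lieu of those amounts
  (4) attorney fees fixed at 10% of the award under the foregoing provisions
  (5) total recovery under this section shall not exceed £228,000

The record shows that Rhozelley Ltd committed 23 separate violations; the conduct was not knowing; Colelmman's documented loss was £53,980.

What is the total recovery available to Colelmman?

£109,219

Statutory damages: 23 × £1,970 = £45,310
Conduct not knowing: the in-lieu enhancement does not apply.
Actual plus statutory damages: £53,980 + £45,310 = £99,290
Attorney fees: 10% of £99,290 = £9,929
Total before cap: £99,290 + £9,929 = £109,219
Cap at £228,000: £109,219 is within the cap, no reduction.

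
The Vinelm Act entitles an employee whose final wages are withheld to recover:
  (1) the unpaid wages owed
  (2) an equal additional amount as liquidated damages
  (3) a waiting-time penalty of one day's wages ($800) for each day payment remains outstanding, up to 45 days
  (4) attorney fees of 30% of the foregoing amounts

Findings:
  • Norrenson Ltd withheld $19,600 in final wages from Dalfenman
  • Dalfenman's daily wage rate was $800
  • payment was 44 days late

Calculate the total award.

$96,720

Liquidated damages (equal amount): $19,600
Penalty days: min(44, 45) = 44
Waiting-time penalty: 44 × $800 = $35,200
Subtotal: $19,600 + $19,600 + $35,200 = $74,400
Attorney fees: 30% of $74,400 = $22,320
Total award: $74,400 + $22,320 = $96,720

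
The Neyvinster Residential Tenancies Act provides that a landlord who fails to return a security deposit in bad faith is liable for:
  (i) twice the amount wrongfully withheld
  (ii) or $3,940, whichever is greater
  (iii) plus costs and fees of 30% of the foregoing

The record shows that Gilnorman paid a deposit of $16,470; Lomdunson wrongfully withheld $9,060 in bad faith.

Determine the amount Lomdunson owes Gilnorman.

$23,556

Doubled: 2 × $9,060 = $18,120
Minimum $3,940: $18,120 meets the minimum, no increase.
Costs and fees: 30% of $18,120 = $5,436
Total recovery: $18,120 + $5,436 = $23,556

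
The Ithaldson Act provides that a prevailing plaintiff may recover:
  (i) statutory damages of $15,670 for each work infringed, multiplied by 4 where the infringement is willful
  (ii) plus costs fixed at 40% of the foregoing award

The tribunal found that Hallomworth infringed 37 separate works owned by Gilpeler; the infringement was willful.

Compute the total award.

Award: $3,246,824

Statutory damages: 37 × $15,670 = $579,790
Multiplied by 4: 4 × $579,790 = $2,319,160
Costs: 40% of $2,319,160 = $927,664
Award plus costs: $2,319,160 + $927,664 = $3,246,824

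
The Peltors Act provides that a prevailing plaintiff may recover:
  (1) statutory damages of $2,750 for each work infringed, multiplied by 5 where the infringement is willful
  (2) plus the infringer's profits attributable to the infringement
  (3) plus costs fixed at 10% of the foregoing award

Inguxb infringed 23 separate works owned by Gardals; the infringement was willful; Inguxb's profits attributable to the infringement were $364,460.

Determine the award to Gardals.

Award: $748,781

Statutory damages: 23 × $2,750 = $63,250
Multiplied by 5: 5 × $63,250 = $316,250
Combined award: $316,250 + $364,460 = $680,710
Costs: 10% of $680,710 = $68,071
Award plus costs: $680,710 + $68,071 = $748,781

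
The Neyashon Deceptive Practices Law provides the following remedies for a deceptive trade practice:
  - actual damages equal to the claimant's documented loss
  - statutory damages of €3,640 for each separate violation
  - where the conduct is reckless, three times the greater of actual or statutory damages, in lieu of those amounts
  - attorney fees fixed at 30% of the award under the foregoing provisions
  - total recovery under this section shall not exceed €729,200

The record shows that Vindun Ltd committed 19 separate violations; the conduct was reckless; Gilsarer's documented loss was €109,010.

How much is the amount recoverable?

Statutory damages: 19 × €3,640 = €69,160
Greater of actual damages (€109,010) or statutory damages (€69,160): €109,010
Trebled: 3 × €109,010 = €327,030
Attorney fees: 30% of €327,030 = €98,109
Total before cap: €327,030 + €98,109 = €425,139
Cap at €729,200: €425,139 is within the cap, no reduction.

€425,139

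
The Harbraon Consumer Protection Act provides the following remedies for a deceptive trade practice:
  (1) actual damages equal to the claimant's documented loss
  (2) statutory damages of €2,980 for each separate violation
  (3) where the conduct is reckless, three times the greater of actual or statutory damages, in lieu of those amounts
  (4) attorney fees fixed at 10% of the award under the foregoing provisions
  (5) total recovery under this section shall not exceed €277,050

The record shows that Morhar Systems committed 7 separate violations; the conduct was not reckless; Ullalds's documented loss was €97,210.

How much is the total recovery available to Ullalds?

Statutory damages: 7 × €2,980 = €20,860
Conduct not reckless: the in-lieu enhancement does not apply.
Actual plus statutory damages: €97,210 + €20,860 = €118,070
Attorney fees: 10% of €118,070 = €11,807
Total before cap: €118,070 + €11,807 = €129,877
Cap at €277,050: €129,877 is within the cap, no reduction.

€129,877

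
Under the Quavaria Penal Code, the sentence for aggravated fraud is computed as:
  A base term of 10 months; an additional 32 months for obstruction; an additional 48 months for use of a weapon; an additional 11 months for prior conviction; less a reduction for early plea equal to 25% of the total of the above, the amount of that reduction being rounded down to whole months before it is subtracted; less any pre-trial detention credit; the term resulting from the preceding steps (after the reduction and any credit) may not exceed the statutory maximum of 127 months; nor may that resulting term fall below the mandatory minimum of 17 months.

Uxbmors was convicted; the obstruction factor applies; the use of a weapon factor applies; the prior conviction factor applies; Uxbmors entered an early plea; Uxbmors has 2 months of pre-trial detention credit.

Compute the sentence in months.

74 months

Obstruction enhancement: +32 months
Use of a weapon enhancement: +48 months
Prior conviction enhancement: +11 months
Adjusted term: 10 months + 32 months + 48 months + 11 months = 101 months
Early plea reduction: 25% of 101 months = 25 months (rounded down)
After reduction: 101 − 25 = 76 months
Less pre-trial detention credit: 76 months − 2 months = 74 months
Cap at 127 months: 74 months is within the cap, no reduction.
Minimum 17 months: 74 months meets the minimum, no increase.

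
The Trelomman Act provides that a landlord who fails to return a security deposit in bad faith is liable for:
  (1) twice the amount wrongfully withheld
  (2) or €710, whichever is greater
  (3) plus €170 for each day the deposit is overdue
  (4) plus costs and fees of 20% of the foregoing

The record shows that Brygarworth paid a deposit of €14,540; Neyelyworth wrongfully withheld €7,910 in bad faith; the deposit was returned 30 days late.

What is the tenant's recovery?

Doubled: 2 × €7,910 = €15,820
Minimum €710: €15,820 meets the minimum, no increase.
Late-return penalty: 30 × €170 = €5,100
Damages plus late penalty: €15,820 + €5,100 = €20,920
Costs and fees: 20% of €20,920 = €4,184
Total recovery: €20,920 + €4,184 = €25,104

Recovery: €25,104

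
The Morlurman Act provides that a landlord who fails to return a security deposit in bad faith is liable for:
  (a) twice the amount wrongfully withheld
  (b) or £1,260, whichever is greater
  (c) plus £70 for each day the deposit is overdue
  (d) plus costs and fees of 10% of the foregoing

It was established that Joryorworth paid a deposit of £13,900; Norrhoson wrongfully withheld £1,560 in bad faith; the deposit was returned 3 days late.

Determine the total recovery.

Doubled: 2 × £1,560 = £3,120
Minimum £1,260: £3,120 meets the minimum, no increase.
Late-return penalty: 3 × £70 = £210
Damages plus late penalty: £3,120 + £210 = £3,330
Costs and fees: 10% of £3,330 = £333
Total recovery: £3,330 + £333 = £3,663

£3,663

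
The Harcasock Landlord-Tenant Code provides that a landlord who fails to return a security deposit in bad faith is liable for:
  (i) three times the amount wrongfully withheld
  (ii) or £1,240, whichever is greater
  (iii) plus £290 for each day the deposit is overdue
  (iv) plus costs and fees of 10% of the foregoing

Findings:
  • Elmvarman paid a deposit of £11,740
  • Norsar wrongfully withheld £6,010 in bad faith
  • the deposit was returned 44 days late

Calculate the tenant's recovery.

Recovery: £33,869

Trebled: 3 × £6,010 = £18,030
Minimum £1,240: £18,030 meets the minimum, no increase.
Late-return penalty: 44 × £290 = £12,760
Damages plus late penalty: £18,030 + £12,760 = £30,790
Costs and fees: 10% of £30,790 = £3,079
Total recovery: £30,790 + £3,079 = £33,869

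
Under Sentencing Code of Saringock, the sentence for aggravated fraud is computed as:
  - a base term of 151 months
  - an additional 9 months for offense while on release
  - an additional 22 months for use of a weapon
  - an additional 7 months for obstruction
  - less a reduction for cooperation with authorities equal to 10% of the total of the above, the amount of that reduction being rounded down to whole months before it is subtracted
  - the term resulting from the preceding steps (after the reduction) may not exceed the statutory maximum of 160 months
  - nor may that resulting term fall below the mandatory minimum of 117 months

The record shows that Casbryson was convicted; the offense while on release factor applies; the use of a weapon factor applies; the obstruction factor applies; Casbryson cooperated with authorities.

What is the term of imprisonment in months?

Offense while on release enhancement: +9 months
Use of a weapon enhancement: +22 months
Obstruction enhancement: +7 months
Adjusted term: 151 months + 9 months + 22 months + 7 months = 189 months
Cooperation with authorities reduction: 10% of 189 months = 18 months (rounded down)
After reduction: 189 − 18 = 171 months
Cap at 160 months: 171 months exceeds the cap → 160 months
Minimum 117 months: 160 months meets the minimum, no increase.

Sentence: 160 months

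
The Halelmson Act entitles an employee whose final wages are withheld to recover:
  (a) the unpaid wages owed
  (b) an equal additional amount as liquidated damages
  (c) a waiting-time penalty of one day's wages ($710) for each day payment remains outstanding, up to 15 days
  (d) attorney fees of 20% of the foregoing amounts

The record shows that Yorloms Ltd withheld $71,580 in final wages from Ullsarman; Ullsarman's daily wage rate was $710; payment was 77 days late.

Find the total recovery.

$184,572

Liquidated damages (equal amount): $71,580
Penalty days: min(77, 15) = 15
Waiting-time penalty: 15 × $710 = $10,650
Subtotal: $71,580 + $71,580 + $10,650 = $153,810
Attorney fees: 20% of $153,810 = $30,762
Total award: $153,810 + $30,762 = $184,572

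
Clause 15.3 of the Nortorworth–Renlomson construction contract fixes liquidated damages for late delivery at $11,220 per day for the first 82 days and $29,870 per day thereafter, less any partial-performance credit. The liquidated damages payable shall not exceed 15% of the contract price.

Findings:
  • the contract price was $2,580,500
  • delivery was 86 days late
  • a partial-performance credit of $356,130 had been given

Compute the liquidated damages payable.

First 82 days: 82 × $11,220 = $920,040
Remaining days: (86 − 82) × $29,870 = $119,480
Accrued per-day damages: $920,040 + $119,480 = $1,039,520
Less partial-performance credit: $1,039,520 − $356,130 = $683,390
Cap: 15% of $2,580,500 = $387,075
Cap at $387,075: $683,390 exceeds the cap → $387,075

$387,075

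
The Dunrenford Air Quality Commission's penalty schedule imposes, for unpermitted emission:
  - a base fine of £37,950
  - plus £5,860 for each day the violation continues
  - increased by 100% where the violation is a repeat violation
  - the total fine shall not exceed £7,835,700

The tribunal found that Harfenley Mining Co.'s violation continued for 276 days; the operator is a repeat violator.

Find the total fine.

Per-day component: 276 × £5,860 = £1,617,360
Base plus per-day: £37,950 + £1,617,360 = £1,655,310
Enhancement: 100% of £1,655,310 = £1,655,310
Enhanced fine: £1,655,310 + £1,655,310 = £3,310,620
Cap at £7,835,700: £3,310,620 is within the cap, no reduction.

£3,310,620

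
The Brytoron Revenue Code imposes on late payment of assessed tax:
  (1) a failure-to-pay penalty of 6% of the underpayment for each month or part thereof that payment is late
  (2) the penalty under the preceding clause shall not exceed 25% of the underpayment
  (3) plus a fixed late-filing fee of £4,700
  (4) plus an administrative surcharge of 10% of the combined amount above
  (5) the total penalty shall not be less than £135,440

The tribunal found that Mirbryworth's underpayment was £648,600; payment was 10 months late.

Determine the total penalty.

£183,535

Accrued rate: 6% × 10 = 60%, capped at 25% → 25%
Failure-to-pay penalty: 25% of £648,600 = £162,150
Penalty before surcharge: £162,150 + £4,700 = £166,850
Administrative surcharge: 10% of £166,850 = £16,685
Total penalty: £166,850 + £16,685 = £183,535
Minimum £135,440: £183,535 meets the minimum, no increase.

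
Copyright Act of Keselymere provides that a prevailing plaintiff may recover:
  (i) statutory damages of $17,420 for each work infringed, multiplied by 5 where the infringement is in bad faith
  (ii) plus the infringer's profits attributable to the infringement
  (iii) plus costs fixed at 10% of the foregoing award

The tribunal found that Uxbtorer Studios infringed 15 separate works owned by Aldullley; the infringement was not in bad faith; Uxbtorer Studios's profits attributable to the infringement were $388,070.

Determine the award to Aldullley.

Award: $714,307

Statutory damages: 15 × $17,420 = $261,300
Infringement not in bad faith: no ×5 enhancement.
Combined award: $261,300 + $388,070 = $649,370
Costs: 10% of $649,370 = $64,937
Award plus costs: $649,370 + $64,937 = $714,307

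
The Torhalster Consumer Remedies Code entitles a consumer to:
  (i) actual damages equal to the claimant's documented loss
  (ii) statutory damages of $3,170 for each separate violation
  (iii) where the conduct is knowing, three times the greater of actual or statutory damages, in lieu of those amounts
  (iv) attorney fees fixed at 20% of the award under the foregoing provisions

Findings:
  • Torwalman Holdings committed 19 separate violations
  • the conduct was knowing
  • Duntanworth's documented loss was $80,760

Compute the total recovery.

$290,736

Statutory damages: 19 × $3,170 = $60,230
Greater of actual damages ($80,760) or statutory damages ($60,230): $80,760
Trebled: 3 × $80,760 = $242,280
Attorney fees: 20% of $242,280 = $48,456
Total recovery: $242,280 + $48,456 = $290,736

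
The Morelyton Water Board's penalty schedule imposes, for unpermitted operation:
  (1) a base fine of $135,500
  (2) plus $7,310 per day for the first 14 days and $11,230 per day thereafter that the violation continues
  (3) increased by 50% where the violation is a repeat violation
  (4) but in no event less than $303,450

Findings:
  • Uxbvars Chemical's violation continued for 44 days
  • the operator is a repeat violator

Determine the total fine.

First 14 days: 14 × $7,310 = $102,340
Remaining days: (44 − 14) × $11,230 = $336,900
Per-day component: $102,340 + $336,900 = $439,240
Base plus per-day: $135,500 + $439,240 = $574,740
Enhancement: 50% of $574,740 = $287,370
Enhanced fine: $574,740 + $287,370 = $862,110
Minimum $303,450: $862,110 meets the minimum, no increase.

$862,110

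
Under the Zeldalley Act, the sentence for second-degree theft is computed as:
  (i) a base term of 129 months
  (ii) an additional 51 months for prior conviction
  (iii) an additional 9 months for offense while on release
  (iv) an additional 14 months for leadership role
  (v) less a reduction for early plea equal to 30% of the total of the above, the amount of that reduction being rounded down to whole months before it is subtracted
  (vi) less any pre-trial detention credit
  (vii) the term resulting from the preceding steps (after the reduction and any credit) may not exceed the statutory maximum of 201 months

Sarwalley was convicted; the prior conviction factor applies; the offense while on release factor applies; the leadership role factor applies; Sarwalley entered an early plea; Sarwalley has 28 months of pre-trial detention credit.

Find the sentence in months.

Prior conviction enhancement: +51 months
Offense while on release enhancement: +9 months
Leadership role enhancement: +14 months
Adjusted term: 129 months + 51 months + 9 months + 14 months = 203 months
Early plea reduction: 30% of 203 months = 60 months (rounded down)
After reduction: 203 − 60 = 143 months
Less pre-trial detention credit: 143 months − 28 months = 115 months
Cap at 201 months: 115 months is within the cap, no reduction.

Sentence: 115 months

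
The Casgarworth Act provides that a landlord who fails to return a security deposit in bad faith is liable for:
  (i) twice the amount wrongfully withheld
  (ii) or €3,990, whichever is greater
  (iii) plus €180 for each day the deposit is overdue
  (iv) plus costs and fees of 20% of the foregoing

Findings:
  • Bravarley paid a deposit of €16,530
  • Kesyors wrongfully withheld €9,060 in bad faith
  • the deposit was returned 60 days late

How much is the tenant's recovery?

Doubled: 2 × €9,060 = €18,120
Minimum €3,990: €18,120 meets the minimum, no increase.
Late-return penalty: 60 × €180 = €10,800
Damages plus late penalty: €18,120 + €10,800 = €28,920
Costs and fees: 20% of €28,920 = €5,784
Total recovery: €28,920 + €5,784 = €34,704

€34,704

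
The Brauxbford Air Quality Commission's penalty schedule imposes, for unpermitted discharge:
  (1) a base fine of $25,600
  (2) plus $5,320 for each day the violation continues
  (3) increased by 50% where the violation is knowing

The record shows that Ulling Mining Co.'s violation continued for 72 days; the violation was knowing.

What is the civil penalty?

Civil penalty: $612,960

Per-day component: 72 × $5,320 = $383,040
Base plus per-day: $25,600 + $383,040 = $408,640
Enhancement: 50% of $408,640 = $204,320
Enhanced fine: $408,640 + $204,320 = $612,960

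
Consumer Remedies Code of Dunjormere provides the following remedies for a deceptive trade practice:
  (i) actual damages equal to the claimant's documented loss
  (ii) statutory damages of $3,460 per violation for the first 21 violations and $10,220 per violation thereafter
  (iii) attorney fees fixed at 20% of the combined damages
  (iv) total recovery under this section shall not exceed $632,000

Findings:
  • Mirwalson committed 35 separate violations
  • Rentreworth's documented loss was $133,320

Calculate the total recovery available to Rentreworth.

First 21 violations: 21 × $3,460 = $72,660
Remaining violations: (35 − 21) × $10,220 = $143,080
Statutory damages: $72,660 + $143,080 = $215,740
Combined damages: $133,320 + $215,740 = $349,060
Attorney fees: 20% of $349,060 = $69,812
Total before cap: $349,060 + $69,812 = $418,872
Cap at $632,000: $418,872 is within the cap, no reduction.

Total recovery: $418,872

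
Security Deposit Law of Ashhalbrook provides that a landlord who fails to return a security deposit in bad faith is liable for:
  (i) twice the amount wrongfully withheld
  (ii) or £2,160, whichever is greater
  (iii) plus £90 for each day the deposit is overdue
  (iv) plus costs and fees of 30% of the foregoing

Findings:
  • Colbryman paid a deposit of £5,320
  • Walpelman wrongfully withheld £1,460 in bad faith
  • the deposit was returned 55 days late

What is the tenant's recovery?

Doubled: 2 × £1,460 = £2,920
Minimum £2,160: £2,920 meets the minimum, no increase.
Late-return penalty: 55 × £90 = £4,950
Damages plus late penalty: £2,920 + £4,950 = £7,870
Costs and fees: 30% of £7,870 = £2,361
Total recovery: £7,870 + £2,361 = £10,231

£10,231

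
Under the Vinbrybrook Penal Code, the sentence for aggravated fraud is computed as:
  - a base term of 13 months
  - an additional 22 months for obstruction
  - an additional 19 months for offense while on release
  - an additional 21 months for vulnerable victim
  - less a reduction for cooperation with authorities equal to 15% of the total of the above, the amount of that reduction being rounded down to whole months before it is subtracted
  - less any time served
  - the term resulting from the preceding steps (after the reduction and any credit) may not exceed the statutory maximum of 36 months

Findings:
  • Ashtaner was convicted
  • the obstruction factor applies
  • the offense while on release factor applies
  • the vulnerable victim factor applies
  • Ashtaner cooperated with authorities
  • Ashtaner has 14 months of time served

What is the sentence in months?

Obstruction enhancement: +22 months
Offense while on release enhancement: +19 months
Vulnerable victim enhancement: +21 months
Adjusted term: 13 months + 22 months + 19 months + 21 months = 75 months
Cooperation with authorities reduction: 15% of 75 months = 11 months (rounded down)
After reduction: 75 − 11 = 64 months
Less time served: 64 months − 14 months = 50 months
Cap at 36 months: 50 months exceeds the cap → 36 months

Sentence: 36 months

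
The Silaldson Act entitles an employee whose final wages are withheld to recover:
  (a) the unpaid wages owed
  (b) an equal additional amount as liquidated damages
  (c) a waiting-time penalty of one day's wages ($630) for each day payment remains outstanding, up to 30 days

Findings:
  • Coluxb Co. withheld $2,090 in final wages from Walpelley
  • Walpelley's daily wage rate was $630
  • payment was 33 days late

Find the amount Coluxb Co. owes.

Liquidated damages (equal amount): $2,090
Penalty days: min(33, 30) = 30
Waiting-time penalty: 30 × $630 = $18,900
Total award: $2,090 + $2,090 + $18,900 = $23,080

$23,080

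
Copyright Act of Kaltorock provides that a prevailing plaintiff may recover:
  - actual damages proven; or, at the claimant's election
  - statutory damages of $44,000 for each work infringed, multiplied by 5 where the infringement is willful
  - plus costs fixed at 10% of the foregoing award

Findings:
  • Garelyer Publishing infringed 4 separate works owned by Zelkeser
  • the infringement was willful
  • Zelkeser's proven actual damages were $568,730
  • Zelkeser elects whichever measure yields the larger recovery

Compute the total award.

$968,000

Statutory damages: 4 × $44,000 = $176,000
Multiplied by 5: 5 × $176,000 = $880,000
Greater of actual damages ($568,730) or enhanced statutory damages ($880,000): $880,000
Costs: 10% of $880,000 = $88,000
Award plus costs: $880,000 + $88,000 = $968,000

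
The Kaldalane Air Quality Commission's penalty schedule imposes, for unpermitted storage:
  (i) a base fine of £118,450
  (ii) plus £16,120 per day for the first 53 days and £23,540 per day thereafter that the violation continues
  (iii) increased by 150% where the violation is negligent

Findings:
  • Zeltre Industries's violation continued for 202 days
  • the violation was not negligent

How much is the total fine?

First 53 days: 53 × £16,120 = £854,360
Remaining days: (202 − 53) × £23,540 = £3,507,460
Per-day component: £854,360 + £3,507,460 = £4,361,820
Base plus per-day: £118,450 + £4,361,820 = £4,480,270
The violation was not negligent: no 150% increase.

Civil penalty: £4,480,270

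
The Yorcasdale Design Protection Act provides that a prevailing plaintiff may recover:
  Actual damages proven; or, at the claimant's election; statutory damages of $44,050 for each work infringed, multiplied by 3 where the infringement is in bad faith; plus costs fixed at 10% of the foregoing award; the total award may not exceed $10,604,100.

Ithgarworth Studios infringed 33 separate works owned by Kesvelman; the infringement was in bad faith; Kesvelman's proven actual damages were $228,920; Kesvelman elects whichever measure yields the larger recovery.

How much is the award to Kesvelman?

$4,797,045

Statutory damages: 33 × $44,050 = $1,453,650
Trebled: 3 × $1,453,650 = $4,360,950
Greater of actual damages ($228,920) or enhanced statutory damages ($4,360,950): $4,360,950
Costs: 10% of $4,360,950 = $436,095
Award plus costs: $4,360,950 + $436,095 = $4,797,045
Cap at $10,604,100: $4,797,045 is within the cap, no reduction.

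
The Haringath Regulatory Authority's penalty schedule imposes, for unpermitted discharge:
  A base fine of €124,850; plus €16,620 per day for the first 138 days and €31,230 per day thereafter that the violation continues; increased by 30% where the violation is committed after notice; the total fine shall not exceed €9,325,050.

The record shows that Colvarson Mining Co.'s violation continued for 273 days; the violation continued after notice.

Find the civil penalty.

Civil penalty: €8,624,798

First 138 days: 138 × €16,620 = €2,293,560
Remaining days: (273 − 138) × €31,230 = €4,216,050
Per-day component: €2,293,560 + €4,216,050 = €6,509,610
Base plus per-day: €124,850 + €6,509,610 = €6,634,460
Enhancement: 30% of €6,634,460 = €1,990,338
Enhanced fine: €6,634,460 + €1,990,338 = €8,624,798
Cap at €9,325,050: €8,624,798 is within the cap, no reduction.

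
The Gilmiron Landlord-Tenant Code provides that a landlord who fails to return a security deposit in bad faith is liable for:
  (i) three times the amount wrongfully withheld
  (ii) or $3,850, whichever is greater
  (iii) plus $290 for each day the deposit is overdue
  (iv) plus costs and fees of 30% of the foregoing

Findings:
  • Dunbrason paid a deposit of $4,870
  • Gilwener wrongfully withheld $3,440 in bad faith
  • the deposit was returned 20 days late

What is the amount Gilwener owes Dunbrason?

Trebled: 3 × $3,440 = $10,320
Minimum $3,850: $10,320 meets the minimum, no increase.
Late-return penalty: 20 × $290 = $5,800
Damages plus late penalty: $10,320 + $5,800 = $16,120
Costs and fees: 30% of $16,120 = $4,836
Total recovery: $16,120 + $4,836 = $20,956

$20,956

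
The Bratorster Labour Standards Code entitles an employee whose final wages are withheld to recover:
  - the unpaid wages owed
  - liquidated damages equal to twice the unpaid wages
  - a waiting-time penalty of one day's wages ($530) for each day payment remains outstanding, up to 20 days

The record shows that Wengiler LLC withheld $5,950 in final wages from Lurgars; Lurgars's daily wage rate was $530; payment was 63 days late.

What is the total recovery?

$28,450

Doubled: 2 × $5,950 = $11,900
Penalty days: min(63, 20) = 20
Waiting-time penalty: 20 × $530 = $10,600
Total award: $5,950 + $11,900 + $10,600 = $28,450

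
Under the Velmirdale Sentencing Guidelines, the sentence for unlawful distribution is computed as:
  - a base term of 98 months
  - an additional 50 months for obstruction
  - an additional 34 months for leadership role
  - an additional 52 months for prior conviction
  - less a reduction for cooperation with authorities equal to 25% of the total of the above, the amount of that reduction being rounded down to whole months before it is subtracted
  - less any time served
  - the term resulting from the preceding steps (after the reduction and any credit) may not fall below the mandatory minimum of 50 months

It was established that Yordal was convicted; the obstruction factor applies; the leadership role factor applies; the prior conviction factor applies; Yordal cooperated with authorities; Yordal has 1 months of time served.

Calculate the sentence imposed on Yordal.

Sentence: 175 months

Obstruction enhancement: +50 months
Leadership role enhancement: +34 months
Prior conviction enhancement: +52 months
Adjusted term: 98 months + 50 months + 34 months + 52 months = 234 months
Cooperation with authorities reduction: 25% of 234 months = 58 months (rounded down)
After reduction: 234 − 58 = 176 months
Less time served: 176 months − 1 months = 175 months
Minimum 50 months: 175 months meets the minimum, no increase.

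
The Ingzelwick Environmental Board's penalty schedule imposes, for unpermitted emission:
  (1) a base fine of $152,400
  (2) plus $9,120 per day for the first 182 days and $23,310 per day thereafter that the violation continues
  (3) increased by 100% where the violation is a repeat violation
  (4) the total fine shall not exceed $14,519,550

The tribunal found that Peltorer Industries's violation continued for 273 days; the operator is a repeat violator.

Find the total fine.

$7,866,900

First 182 days: 182 × $9,120 = $1,659,840
Remaining days: (273 − 182) × $23,310 = $2,121,210
Per-day component: $1,659,840 + $2,121,210 = $3,781,050
Base plus per-day: $152,400 + $3,781,050 = $3,933,450
Enhancement: 100% of $3,933,450 = $3,933,450
Enhanced fine: $3,933,450 + $3,933,450 = $7,866,900
Cap at $14,519,550: $7,866,900 is within the cap, no reduction.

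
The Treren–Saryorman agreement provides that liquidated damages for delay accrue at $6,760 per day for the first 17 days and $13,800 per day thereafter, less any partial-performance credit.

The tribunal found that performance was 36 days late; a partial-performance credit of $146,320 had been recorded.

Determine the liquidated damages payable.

$230,800

First 17 days: 17 × $6,760 = $114,920
Remaining days: (36 − 17) × $13,800 = $262,200
Accrued per-day damages: $114,920 + $262,200 = $377,120
Less partial-performance credit: $377,120 − $146,320 = $230,800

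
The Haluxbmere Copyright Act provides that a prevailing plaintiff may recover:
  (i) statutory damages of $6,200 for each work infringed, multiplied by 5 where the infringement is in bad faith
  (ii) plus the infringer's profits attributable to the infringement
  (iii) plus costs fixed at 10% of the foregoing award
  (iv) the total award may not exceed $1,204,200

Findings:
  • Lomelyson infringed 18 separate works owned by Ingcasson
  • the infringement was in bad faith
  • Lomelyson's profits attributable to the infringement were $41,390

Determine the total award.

Award: $659,329

Statutory damages: 18 × $6,200 = $111,600
Multiplied by 5: 5 × $111,600 = $558,000
Combined award: $558,000 + $41,390 = $599,390
Costs: 10% of $599,390 = $59,939
Award plus costs: $599,390 + $59,939 = $659,329
Cap at $1,204,200: $659,329 is within the cap, no reduction.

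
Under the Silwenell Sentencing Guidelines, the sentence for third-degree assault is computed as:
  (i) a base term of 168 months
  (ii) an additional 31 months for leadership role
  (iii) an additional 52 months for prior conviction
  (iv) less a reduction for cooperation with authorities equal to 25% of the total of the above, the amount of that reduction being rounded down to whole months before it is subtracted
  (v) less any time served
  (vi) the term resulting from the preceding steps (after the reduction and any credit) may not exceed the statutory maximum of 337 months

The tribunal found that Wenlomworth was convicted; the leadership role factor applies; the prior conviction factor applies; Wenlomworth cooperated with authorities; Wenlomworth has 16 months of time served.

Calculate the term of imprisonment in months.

Leadership role enhancement: +31 months
Prior conviction enhancement: +52 months
Adjusted term: 168 months + 31 months + 52 months = 251 months
Cooperation with authorities reduction: 25% of 251 months = 62 months (rounded down)
After reduction: 251 − 62 = 189 months
Less time served: 189 months − 16 months = 173 months
Cap at 337 months: 173 months is within the cap, no reduction.

Sentence: 173 months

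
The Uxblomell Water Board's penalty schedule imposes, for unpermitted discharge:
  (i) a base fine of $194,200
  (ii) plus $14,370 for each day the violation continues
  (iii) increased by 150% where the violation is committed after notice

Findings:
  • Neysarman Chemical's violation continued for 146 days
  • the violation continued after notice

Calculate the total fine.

Per-day component: 146 × $14,370 = $2,098,020
Base plus per-day: $194,200 + $2,098,020 = $2,292,220
Enhancement: 150% of $2,292,220 = $3,438,330
Enhanced fine: $2,292,220 + $3,438,330 = $5,730,550

$5,730,550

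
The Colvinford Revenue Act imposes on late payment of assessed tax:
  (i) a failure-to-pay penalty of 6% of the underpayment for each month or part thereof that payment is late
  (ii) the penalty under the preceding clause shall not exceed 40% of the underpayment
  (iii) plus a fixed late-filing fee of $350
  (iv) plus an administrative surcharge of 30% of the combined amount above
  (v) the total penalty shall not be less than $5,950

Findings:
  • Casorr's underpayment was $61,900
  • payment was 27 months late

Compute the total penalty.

Accrued rate: 6% × 27 = 162%, capped at 40% → 40%
Failure-to-pay penalty: 40% of $61,900 = $24,760
Penalty before surcharge: $24,760 + $350 = $25,110
Administrative surcharge: 30% of $25,110 = $7,533
Total penalty: $25,110 + $7,533 = $32,643
Minimum $5,950: $32,643 meets the minimum, no increase.

Penalty: $32,643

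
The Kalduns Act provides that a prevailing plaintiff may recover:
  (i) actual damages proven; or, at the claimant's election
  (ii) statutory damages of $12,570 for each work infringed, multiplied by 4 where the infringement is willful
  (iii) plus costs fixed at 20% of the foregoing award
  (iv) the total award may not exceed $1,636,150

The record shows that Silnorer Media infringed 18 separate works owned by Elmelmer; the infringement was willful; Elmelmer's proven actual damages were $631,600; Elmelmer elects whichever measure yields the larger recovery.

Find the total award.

$1,086,048

Statutory damages: 18 × $12,570 = $226,260
Multiplied by 4: 4 × $226,260 = $905,040
Greater of actual damages ($631,600) or enhanced statutory damages ($905,040): $905,040
Costs: 20% of $905,040 = $181,008
Award plus costs: $905,040 + $181,008 = $1,086,048
Cap at $1,636,150: $1,086,048 is within the cap, no reduction.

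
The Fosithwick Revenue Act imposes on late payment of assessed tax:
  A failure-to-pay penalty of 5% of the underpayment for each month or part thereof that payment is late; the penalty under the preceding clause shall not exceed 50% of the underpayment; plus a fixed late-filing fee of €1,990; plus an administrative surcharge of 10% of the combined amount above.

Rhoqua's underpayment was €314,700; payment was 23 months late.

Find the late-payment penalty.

€175,274

Accrued rate: 5% × 23 = 115%, capped at 50% → 50%
Failure-to-pay penalty: 50% of €314,700 = €157,350
Penalty before surcharge: €157,350 + €1,990 = €159,340
Administrative surcharge: 10% of €159,340 = €15,934
Total penalty: €159,340 + €15,934 = €175,274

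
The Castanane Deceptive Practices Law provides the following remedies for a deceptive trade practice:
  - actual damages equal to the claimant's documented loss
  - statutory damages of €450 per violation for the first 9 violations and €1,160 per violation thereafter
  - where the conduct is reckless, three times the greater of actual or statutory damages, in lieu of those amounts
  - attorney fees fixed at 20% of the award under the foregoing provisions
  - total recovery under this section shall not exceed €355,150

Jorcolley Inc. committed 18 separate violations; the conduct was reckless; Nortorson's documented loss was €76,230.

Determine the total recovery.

€274,428

First 9 violations: 9 × €450 = €4,050
Remaining violations: (18 − 9) × €1,160 = €10,440
Statutory damages: €4,050 + €10,440 = €14,490
Greater of actual damages (€76,230) or statutory damages (€14,490): €76,230
Trebled: 3 × €76,230 = €228,690
Attorney fees: 20% of €228,690 = €45,738
Total before cap: €228,690 + €45,738 = €274,428
Cap at €355,150: €274,428 is within the cap, no reduction.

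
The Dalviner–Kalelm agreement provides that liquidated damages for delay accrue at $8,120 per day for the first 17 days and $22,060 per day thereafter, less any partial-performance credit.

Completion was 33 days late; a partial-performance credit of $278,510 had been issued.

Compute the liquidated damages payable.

Liquidated damages: $212,490

First 17 days: 17 × $8,120 = $138,040
Remaining days: (33 − 17) × $22,060 = $352,960
Accrued per-day damages: $138,040 + $352,960 = $491,000
Less partial-performance credit: $491,000 − $278,510 = $212,490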